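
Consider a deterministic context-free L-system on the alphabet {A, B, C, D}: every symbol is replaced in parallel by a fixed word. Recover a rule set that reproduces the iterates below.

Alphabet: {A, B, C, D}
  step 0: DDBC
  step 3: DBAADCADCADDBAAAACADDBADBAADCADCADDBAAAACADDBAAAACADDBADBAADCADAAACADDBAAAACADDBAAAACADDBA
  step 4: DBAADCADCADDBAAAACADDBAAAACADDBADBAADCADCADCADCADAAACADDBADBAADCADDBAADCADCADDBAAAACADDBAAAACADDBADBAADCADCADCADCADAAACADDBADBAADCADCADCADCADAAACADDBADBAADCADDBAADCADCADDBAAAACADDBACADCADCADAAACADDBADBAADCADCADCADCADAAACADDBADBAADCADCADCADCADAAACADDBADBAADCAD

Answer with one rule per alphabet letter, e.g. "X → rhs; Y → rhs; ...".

  step 3 ⇒ step 4: DBAADCADCADDBAAAACADDBADBAADCADCADDBAAAACADDBAAAACADDBADBAADCADAAACADDBAAAACADDBAAAACADDBA ⇒ DBA·AD·CAD·CAD·DBA·AAA·CAD·DBA·AAA·CAD·DBA·DBA·AD·CAD·CAD·CAD·CAD·AAA·CAD·DBA·DBA·AD·CAD·DBA·AD·CAD·CAD·DBA·AAA·CAD·DBA·AAA·CAD·DBA·DBA·AD·CAD·CAD·CAD·CAD·AAA·CAD·DBA·DBA·AD·CAD·CAD·CAD·CAD·AAA·CAD·DBA·DBA·AD·CAD·DBA·AD·CAD·CAD·DBA·AAA·CAD·DBA·CAD·CAD·CAD·AAA·CAD·DBA·DBA·AD·CAD·CAD·CAD·CAD·AAA·CAD·DBA·DBA·AD·CAD·CAD·CAD·CAD·AAA·CAD·DBA·DBA·AD·CAD
    A ↦ CAD
    B ↦ AD
    C ↦ AAA
    D ↦ DBA

A->CAD, B->AD, C->AAA, D->DBA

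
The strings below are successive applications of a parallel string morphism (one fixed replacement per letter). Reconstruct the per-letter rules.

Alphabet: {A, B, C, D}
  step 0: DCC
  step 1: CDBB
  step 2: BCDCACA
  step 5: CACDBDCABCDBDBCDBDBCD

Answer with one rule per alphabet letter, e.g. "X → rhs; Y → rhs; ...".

  step 1 ⇒ step 2: CDBB ⇒ B·CD·CA·CA
    B ↦ CA
    C ↦ B
    D ↦ CD
    A ↦ D  (constrained at step 2)

A->D, B->CA, C->B, D->CD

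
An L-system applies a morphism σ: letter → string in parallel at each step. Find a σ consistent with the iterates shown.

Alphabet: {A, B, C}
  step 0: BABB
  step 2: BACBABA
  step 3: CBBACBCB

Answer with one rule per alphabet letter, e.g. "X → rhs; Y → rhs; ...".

A->B, B->C, C->BA

  step 2 ⇒ step 3: BACBABA ⇒ C·B·BA·C·B·C·B
    A ↦ B
    B ↦ C
    C ↦ BA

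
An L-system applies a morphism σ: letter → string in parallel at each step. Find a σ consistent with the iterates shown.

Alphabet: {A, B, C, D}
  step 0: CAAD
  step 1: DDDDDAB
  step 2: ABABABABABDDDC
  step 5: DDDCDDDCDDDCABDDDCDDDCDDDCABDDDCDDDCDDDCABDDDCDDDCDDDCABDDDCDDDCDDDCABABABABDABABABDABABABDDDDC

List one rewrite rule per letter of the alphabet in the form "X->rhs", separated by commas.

A->DD, B->DC, C->D, D->AB

  step 1 ⇒ step 2: DDDDDAB ⇒ AB·AB·AB·AB·AB·DD·DC
    A ↦ DD
    B ↦ DC
    D ↦ AB
  step 0 ⇒ step 1: CAAD ⇒ D·DD·DD·AB
    C ↦ D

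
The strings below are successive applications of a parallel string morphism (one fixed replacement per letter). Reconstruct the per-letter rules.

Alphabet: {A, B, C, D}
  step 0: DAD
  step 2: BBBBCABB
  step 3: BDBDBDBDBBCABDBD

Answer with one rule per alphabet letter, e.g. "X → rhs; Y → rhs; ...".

A->CA, B->BD, C->BB, D->C

  step 2 ⇒ step 3: BBBBCABB ⇒ BD·BD·BD·BD·BB·CA·BD·BD
    A ↦ CA
    B ↦ BD
    C ↦ BB
    D ↦ C  (constrained at step 0)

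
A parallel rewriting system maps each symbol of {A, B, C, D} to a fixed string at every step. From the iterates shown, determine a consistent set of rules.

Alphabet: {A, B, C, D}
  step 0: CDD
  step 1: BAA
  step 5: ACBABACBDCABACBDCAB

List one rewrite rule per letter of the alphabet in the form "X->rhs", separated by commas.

A->AC, B->DC, C->B, D->A

  step 0 ⇒ step 1: CDD ⇒ B·A·A
    C ↦ B
    D ↦ A
    A ↦ AC  (constrained at step 1)
    B ↦ DC  (constrained at step 1)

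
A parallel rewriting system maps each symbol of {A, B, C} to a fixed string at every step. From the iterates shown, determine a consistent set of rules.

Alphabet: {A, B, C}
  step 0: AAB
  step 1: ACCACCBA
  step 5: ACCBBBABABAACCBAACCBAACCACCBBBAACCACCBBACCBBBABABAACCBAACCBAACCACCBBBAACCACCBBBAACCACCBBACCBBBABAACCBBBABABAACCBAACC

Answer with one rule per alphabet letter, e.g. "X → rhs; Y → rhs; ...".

A->ACC, B->BA, C->B

  step 0 ⇒ step 1: AAB ⇒ ACC·ACC·BA
    A ↦ ACC
    B ↦ BA
    C ↦ B  (constrained at step 1)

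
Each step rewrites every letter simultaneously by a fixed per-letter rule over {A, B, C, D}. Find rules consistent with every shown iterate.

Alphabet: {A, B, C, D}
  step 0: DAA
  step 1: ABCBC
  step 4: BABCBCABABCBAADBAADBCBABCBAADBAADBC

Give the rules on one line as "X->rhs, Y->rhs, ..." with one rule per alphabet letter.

  step 0 ⇒ step 1: DAA ⇒ A·BC·BC
    A ↦ BC
    D ↦ A
    B ↦ BA  (constrained at step 1)
    C ↦ AD  (constrained at step 1)

A->BC, B->BA, C->AD, D->A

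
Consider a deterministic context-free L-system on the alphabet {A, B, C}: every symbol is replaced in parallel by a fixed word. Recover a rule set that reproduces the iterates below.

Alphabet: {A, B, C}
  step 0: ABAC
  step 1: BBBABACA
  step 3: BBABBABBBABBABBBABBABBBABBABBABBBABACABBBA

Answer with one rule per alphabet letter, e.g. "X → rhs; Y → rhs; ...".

  step 0 ⇒ step 1: ABAC ⇒ B·BBA·B·ACA
    A ↦ B
    B ↦ BBA
    C ↦ ACA

A->B, B->BBA, C->ACA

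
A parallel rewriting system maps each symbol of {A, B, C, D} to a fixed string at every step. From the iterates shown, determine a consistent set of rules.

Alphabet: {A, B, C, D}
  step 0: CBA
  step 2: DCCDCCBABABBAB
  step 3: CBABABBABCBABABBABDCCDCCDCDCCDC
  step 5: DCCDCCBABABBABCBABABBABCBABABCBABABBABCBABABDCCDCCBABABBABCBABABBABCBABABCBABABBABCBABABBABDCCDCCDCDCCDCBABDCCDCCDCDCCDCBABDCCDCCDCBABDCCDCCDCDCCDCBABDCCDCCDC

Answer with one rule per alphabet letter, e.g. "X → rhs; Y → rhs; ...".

A->C, B->DC, C->BAB, D->CBA

  step 2 ⇒ step 3: DCCDCCBABABBAB ⇒ CBA·BAB·BAB·CBA·BAB·BAB·DC·C·DC·C·DC·DC·C·DC
    A ↦ C
    B ↦ DC
    C ↦ BAB
    D ↦ CBA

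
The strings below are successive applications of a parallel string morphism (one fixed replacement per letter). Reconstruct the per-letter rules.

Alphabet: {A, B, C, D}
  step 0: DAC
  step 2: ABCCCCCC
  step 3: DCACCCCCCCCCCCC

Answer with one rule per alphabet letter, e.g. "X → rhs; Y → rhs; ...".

  step 2 ⇒ step 3: ABCCCCCC ⇒ DC·A·CC·CC·CC·CC·CC·CC
    A ↦ DC
    B ↦ A
    C ↦ CC
    D ↦ B  (constrained at step 0)

A->DC, B->A, C->CC, D->B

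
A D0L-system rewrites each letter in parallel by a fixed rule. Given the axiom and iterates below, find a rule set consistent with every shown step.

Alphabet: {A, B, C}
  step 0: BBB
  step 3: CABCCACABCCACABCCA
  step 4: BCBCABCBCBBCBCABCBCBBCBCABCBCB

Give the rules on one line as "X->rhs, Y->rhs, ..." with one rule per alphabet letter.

A->B, B->CA, C->BC

  step 3 ⇒ step 4: CABCCACABCCACABCCA ⇒ BC·B·CA·BC·BC·B·BC·B·CA·BC·BC·B·BC·B·CA·BC·BC·B
    A ↦ B
    B ↦ CA
    C ↦ BC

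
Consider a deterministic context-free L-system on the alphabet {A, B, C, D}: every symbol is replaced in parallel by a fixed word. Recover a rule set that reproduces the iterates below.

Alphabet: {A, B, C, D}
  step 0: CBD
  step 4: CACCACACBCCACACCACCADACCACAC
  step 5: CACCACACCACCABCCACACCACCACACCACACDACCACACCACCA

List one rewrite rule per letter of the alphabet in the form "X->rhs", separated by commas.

  step 4 ⇒ step 5: CACCACACBCCACACCACCADACCACAC ⇒ CA·C·CA·CA·C·CA·C·CA·BC·CA·CA·C·CA·C·CA·CA·C·CA·CA·C·DA·C·CA·CA·C·CA·C·CA
    A ↦ C
    B ↦ BC
    C ↦ CA
    D ↦ DA

A->C, B->BC, C->CA, D->DA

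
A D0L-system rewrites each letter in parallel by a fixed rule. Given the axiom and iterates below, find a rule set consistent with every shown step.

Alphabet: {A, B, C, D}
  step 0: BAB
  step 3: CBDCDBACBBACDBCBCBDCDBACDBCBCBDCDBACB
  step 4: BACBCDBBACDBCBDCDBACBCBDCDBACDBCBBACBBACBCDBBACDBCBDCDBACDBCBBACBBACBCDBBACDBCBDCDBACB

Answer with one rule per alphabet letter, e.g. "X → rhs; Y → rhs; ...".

  step 3 ⇒ step 4: CBDCDBACBBACDBCBCBDCDBACDBCBCBDCDBACB ⇒ BA·CB·CDB·BA·CDB·CB·DCD·BA·CB·CB·DCD·BA·CDB·CB·BA·CB·BA·CB·CDB·BA·CDB·CB·DCD·BA·CDB·CB·BA·CB·BA·CB·CDB·BA·CDB·CB·DCD·BA·CB
    A ↦ DCD
    B ↦ CB
    C ↦ BA
    D ↦ CDB

A->DCD, B->CB, C->BA, D->CDB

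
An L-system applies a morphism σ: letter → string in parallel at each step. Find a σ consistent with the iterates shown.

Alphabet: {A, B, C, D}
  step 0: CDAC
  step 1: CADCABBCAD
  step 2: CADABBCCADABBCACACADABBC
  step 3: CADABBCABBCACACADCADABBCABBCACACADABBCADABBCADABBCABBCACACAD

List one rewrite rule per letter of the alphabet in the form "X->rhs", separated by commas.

A->ABB, B->CA, C->CAD, D->C

  step 2 ⇒ step 3: CADABBCCADABBCACACADABBC ⇒ CAD·ABB·C·ABB·CA·CA·CAD·CAD·ABB·C·ABB·CA·CA·CAD·ABB·CAD·ABB·CAD·ABB·C·ABB·CA·CA·CAD
    A ↦ ABB
    B ↦ CA
    C ↦ CAD
    D ↦ C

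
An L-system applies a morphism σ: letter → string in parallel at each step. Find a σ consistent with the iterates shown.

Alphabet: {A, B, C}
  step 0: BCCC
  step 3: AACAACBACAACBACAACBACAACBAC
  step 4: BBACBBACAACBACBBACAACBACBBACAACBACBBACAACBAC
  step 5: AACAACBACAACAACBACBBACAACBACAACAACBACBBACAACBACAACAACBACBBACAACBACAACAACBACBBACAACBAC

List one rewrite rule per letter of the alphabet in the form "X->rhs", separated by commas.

  step 4 ⇒ step 5: BBACBBACAACBACBBACAACBACBBACAACBACBBACAACBAC ⇒ AAC·AAC·B·AC·AAC·AAC·B·AC·B·B·AC·AAC·B·AC·AAC·AAC·B·AC·B·B·AC·AAC·B·AC·AAC·AAC·B·AC·B·B·AC·AAC·B·AC·AAC·AAC·B·AC·B·B·AC·AAC·B·AC
    A ↦ B
    B ↦ AAC
    C ↦ AC

A->B, B->AAC, C->AC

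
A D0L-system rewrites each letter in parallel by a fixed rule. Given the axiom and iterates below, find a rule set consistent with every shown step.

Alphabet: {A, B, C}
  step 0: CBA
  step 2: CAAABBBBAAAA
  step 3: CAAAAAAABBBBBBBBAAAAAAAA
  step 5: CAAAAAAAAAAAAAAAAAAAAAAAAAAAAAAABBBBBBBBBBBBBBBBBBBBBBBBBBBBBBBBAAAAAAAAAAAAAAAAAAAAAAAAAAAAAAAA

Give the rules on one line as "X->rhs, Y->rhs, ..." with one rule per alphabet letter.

A->AA, B->BB, C->CA

  step 2 ⇒ step 3: CAAABBBBAAAA ⇒ CA·AA·AA·AA·BB·BB·BB·BB·AA·AA·AA·AA
    A ↦ AA
    B ↦ BB
    C ↦ CA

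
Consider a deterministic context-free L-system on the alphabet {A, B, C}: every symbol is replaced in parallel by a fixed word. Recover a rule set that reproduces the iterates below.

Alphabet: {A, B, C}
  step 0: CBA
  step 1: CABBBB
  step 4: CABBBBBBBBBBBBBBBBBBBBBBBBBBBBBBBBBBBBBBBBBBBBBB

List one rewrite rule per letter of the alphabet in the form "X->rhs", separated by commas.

A->B, B->BB, C->CAB

  step 0 ⇒ step 1: CBA ⇒ CAB·BB·B
    A ↦ B
    B ↦ BB
    C ↦ CAB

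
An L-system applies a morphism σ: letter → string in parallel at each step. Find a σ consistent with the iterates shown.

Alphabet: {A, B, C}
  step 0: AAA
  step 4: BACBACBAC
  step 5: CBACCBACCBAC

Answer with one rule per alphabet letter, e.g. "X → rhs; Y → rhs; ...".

  step 4 ⇒ step 5: BACBACBAC ⇒ C·B·AC·C·B·AC·C·B·AC
    A ↦ B
    B ↦ C
    C ↦ AC

A->B, B->C, C->AC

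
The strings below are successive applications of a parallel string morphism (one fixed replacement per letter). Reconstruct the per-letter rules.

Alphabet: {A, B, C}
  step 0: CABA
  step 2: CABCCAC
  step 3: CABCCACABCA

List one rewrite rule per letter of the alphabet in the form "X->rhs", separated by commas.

A->B, B->C, C->CA

  step 2 ⇒ step 3: CABCCAC ⇒ CA·B·C·CA·CA·B·CA
    A ↦ B
    B ↦ C
    C ↦ CA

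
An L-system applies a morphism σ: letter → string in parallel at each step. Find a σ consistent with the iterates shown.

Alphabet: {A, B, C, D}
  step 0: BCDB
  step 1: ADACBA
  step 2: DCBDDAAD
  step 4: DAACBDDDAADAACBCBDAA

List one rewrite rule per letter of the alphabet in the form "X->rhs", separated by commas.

  step 1 ⇒ step 2: ADACBA ⇒ D·CB·D·DA·A·D
    A ↦ D
    B ↦ A
    C ↦ DA
    D ↦ CB

A->D, B->A, C->DA, D->CB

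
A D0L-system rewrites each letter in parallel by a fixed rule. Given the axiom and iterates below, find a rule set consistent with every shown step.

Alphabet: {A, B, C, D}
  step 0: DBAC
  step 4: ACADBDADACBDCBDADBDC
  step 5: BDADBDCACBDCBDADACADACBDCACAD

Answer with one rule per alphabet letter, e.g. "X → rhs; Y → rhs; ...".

A->BD, B->A, C->AD, D->C

  step 4 ⇒ step 5: ACADBDADACBDCBDADBDC ⇒ BD·AD·BD·C·A·C·BD·C·BD·AD·A·C·AD·A·C·BD·C·A·C·AD
    A ↦ BD
    B ↦ A
    C ↦ AD
    D ↦ C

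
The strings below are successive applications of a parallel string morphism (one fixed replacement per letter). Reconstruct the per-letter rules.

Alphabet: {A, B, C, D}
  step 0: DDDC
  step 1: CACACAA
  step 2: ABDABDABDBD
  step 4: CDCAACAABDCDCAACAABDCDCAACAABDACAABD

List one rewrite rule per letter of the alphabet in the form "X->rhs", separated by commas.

A->BD, B->CD, C->A, D->CA

  step 1 ⇒ step 2: CACACAA ⇒ A·BD·A·BD·A·BD·BD
    A ↦ BD
    C ↦ A
    B ↦ CD  (constrained at step 2)
  step 0 ⇒ step 1: DDDC ⇒ CA·CA·CA·A
    D ↦ CA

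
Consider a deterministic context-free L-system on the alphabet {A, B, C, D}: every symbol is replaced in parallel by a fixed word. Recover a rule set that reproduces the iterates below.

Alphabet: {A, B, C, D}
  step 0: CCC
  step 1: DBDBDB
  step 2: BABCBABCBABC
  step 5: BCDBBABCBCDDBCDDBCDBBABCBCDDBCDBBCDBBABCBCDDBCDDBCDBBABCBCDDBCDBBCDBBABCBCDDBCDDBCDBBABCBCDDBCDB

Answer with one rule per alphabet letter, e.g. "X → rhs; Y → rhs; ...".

  step 1 ⇒ step 2: DBDBDB ⇒ BA·BC·BA·BC·BA·BC
    B ↦ BC
    D ↦ BA
    A ↦ DD  (constrained at step 2)
  step 0 ⇒ step 1: CCC ⇒ DB·DB·DB
    C ↦ DB

A->DD, B->BC, C->DB, D->BA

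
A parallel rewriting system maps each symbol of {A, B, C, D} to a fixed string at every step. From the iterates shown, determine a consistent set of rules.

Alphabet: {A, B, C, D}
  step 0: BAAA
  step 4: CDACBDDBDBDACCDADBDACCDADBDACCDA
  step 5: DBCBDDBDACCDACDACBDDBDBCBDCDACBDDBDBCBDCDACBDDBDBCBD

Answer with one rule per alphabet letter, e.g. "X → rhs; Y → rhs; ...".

  step 4 ⇒ step 5: CDACBDDBDBDACCDADBDACCDADBDACCDA ⇒ DB·C·BD·DB·DA·C·C·DA·C·DA·C·BD·DB·DB·C·BD·C·DA·C·BD·DB·DB·C·BD·C·DA·C·BD·DB·DB·C·BD
    A ↦ BD
    B ↦ DA
    C ↦ DB
    D ↦ C

A->BD, B->DA, C->DB, D->C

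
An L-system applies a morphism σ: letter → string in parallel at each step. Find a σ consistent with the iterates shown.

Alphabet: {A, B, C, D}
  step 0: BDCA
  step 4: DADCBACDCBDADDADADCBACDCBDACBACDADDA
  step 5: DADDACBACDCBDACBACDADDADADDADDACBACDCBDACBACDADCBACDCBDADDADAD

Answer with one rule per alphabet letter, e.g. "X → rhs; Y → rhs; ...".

A->D, B->AC, C->CB, D->DA

  step 4 ⇒ step 5: DADCBACDCBDADDADADCBACDCBDACBACDADDA ⇒ DA·D·DA·CB·AC·D·CB·DA·CB·AC·DA·D·DA·DA·D·DA·D·DA·CB·AC·D·CB·DA·CB·AC·DA·D·CB·AC·D·CB·DA·D·DA·DA·D
    A ↦ D
    B ↦ AC
    C ↦ CB
    D ↦ DA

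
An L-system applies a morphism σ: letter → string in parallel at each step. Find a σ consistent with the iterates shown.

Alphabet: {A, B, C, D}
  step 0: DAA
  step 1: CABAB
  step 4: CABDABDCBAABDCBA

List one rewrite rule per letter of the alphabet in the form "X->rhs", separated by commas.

  step 0 ⇒ step 1: DAA ⇒ C·AB·AB
    A ↦ AB
    D ↦ C
    B ↦ D  (constrained at step 1)
    C ↦ BA  (constrained at step 1)

A->AB, B->D, C->BA, D->C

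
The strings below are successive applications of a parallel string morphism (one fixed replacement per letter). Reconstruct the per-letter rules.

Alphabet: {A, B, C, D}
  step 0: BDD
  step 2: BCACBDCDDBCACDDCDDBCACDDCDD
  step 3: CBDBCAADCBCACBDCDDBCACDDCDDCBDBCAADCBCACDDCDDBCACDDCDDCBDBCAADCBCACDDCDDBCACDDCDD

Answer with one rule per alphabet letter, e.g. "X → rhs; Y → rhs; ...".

A->ADC, B->CBD, C->BCA, D->CDD

  step 2 ⇒ step 3: BCACBDCDDBCACDDCDDBCACDDCDD ⇒ CBD·BCA·ADC·BCA·CBD·CDD·BCA·CDD·CDD·CBD·BCA·ADC·BCA·CDD·CDD·BCA·CDD·CDD·CBD·BCA·ADC·BCA·CDD·CDD·BCA·CDD·CDD
    A ↦ ADC
    B ↦ CBD
    C ↦ BCA
    D ↦ CDD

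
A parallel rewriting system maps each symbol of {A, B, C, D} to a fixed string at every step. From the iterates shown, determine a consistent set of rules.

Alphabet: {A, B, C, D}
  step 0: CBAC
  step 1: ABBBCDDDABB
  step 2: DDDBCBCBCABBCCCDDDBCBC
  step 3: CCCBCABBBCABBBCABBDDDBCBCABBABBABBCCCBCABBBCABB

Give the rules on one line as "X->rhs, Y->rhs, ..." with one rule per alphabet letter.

  step 2 ⇒ step 3: DDDBCBCBCABBCCCDDDBCBC ⇒ C·C·C·BC·ABB·BC·ABB·BC·ABB·DDD·BC·BC·ABB·ABB·ABB·C·C·C·BC·ABB·BC·ABB
    A ↦ DDD
    B ↦ BC
    C ↦ ABB
    D ↦ C

A->DDD, B->BC, C->ABB, D->C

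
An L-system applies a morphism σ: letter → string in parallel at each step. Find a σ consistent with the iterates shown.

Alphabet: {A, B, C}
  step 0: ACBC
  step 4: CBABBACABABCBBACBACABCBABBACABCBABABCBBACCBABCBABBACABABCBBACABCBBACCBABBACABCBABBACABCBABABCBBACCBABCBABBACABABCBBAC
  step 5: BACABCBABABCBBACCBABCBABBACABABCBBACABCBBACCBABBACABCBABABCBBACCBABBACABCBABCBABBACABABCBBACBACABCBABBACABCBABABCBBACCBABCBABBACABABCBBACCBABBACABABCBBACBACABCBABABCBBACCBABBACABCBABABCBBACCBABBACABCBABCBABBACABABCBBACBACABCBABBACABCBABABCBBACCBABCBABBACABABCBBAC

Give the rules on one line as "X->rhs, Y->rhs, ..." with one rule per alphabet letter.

A->CB, B->AB, C->BAC

  step 4 ⇒ step 5: CBABBACABABCBBACBACABCBABBACABCBABABCBBACCBABCBABBACABABCBBACABCBBACCBABBACABCBABBACABCBABABCBBACCBABCBABBACABABCBBAC ⇒ BAC·AB·CB·AB·AB·CB·BAC·CB·AB·CB·AB·BAC·AB·AB·CB·BAC·AB·CB·BAC·CB·AB·BAC·AB·CB·AB·AB·CB·BAC·CB·AB·BAC·AB·CB·AB·CB·AB·BAC·AB·AB·CB·BAC·BAC·AB·CB·AB·BAC·AB·CB·AB·AB·CB·BAC·CB·AB·CB·AB·BAC·AB·AB·CB·BAC·CB·AB·BAC·AB·AB·CB·BAC·BAC·AB·CB·AB·AB·CB·BAC·CB·AB·BAC·AB·CB·AB·AB·CB·BAC·CB·AB·BAC·AB·CB·AB·CB·AB·BAC·AB·AB·CB·BAC·BAC·AB·CB·AB·BAC·AB·CB·AB·AB·CB·BAC·CB·AB·CB·AB·BAC·AB·AB·CB·BAC
    A ↦ CB
    B ↦ AB
    C ↦ BAC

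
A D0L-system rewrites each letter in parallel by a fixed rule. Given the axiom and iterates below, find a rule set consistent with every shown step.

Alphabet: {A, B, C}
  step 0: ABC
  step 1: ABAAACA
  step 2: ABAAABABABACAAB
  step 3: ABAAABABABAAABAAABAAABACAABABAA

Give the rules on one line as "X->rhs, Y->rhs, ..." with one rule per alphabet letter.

  step 2 ⇒ step 3: ABAAABABABACAAB ⇒ AB·AA·AB·AB·AB·AA·AB·AA·AB·AA·AB·ACA·AB·AB·AA
    A ↦ AB
    B ↦ AA
    C ↦ ACA

A->AB, B->AA, C->ACA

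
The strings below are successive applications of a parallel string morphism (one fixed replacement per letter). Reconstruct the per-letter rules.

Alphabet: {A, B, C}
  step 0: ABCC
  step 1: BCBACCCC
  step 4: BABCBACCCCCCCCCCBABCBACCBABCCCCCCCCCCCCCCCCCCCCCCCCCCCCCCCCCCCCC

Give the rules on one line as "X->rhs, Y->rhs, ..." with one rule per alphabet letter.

A->BC, B->BA, C->CC

  step 0 ⇒ step 1: ABCC ⇒ BC·BA·CC·CC
    A ↦ BC
    B ↦ BA
    C ↦ CC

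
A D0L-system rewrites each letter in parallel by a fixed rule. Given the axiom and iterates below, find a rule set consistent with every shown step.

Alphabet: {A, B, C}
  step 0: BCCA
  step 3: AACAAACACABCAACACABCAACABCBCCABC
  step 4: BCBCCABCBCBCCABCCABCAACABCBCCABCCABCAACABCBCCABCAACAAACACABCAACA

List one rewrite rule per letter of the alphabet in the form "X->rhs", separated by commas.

A->BC, B->AA, C->CA

  step 3 ⇒ step 4: AACAAACACABCAACACABCAACABCBCCABC ⇒ BC·BC·CA·BC·BC·BC·CA·BC·CA·BC·AA·CA·BC·BC·CA·BC·CA·BC·AA·CA·BC·BC·CA·BC·AA·CA·AA·CA·CA·BC·AA·CA
    A ↦ BC
    B ↦ AA
    C ↦ CA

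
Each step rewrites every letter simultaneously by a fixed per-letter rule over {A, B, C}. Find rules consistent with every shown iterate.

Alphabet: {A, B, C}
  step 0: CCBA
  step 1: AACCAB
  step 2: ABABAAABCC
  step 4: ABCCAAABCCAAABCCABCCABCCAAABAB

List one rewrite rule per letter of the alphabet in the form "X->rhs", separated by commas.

  step 1 ⇒ step 2: AACCAB ⇒ AB·AB·A·A·AB·CC
    A ↦ AB
    B ↦ CC
    C ↦ A

A->AB, B->CC, C->A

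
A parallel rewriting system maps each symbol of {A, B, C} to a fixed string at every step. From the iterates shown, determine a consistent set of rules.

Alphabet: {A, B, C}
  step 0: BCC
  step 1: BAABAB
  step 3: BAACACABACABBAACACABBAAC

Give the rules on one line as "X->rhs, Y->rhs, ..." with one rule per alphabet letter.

A->AC, B->BA, C->AB

  step 0 ⇒ step 1: BCC ⇒ BA·AB·AB
    B ↦ BA
    C ↦ AB
    A ↦ AC  (constrained at step 1)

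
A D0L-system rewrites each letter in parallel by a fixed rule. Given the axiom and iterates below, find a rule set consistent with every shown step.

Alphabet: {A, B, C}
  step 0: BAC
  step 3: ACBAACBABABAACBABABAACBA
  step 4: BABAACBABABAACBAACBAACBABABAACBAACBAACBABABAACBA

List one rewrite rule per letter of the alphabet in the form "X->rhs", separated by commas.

A->BA, B->AC, C->BA

  step 3 ⇒ step 4: ACBAACBABABAACBABABAACBA ⇒ BA·BA·AC·BA·BA·BA·AC·BA·AC·BA·AC·BA·BA·BA·AC·BA·AC·BA·AC·BA·BA·BA·AC·BA
    A ↦ BA
    B ↦ AC
    C ↦ BA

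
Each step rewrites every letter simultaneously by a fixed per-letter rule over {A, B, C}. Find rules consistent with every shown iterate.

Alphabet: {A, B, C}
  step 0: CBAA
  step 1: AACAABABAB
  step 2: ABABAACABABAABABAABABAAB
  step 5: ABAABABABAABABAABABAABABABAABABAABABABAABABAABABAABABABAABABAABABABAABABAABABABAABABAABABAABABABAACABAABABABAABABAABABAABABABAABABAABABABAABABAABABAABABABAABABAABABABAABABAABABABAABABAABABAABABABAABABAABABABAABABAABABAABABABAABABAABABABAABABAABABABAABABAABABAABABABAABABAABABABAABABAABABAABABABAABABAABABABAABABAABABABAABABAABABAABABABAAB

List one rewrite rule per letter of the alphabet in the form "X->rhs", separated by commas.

  step 1 ⇒ step 2: AACAABABAB ⇒ AB·AB·AAC·AB·AB·AAB·AB·AAB·AB·AAB
    A ↦ AB
    B ↦ AAB
    C ↦ AAC

A->AB, B->AAB, C->AAC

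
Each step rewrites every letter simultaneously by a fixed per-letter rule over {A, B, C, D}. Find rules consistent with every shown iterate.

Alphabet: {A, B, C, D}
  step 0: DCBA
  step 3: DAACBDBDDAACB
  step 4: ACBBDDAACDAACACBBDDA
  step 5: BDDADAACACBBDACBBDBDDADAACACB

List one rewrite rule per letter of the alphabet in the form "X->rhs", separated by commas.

  step 4 ⇒ step 5: ACBBDDAACDAACACBBDDA ⇒ B·D·DA·DA·AC·AC·B·B·D·AC·B·B·D·B·D·DA·DA·AC·AC·B
    A ↦ B
    B ↦ DA
    C ↦ D
    D ↦ AC

A->B, B->DA, C->D, D->AC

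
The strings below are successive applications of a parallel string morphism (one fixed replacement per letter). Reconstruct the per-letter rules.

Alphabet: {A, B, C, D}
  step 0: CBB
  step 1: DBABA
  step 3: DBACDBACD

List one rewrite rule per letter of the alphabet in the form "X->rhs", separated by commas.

  step 0 ⇒ step 1: CBB ⇒ D·BA·BA
    B ↦ BA
    C ↦ D
    A ↦ C  (constrained at step 1)
    D ↦ C  (constrained at step 1)

A->C, B->BA, C->D, D->C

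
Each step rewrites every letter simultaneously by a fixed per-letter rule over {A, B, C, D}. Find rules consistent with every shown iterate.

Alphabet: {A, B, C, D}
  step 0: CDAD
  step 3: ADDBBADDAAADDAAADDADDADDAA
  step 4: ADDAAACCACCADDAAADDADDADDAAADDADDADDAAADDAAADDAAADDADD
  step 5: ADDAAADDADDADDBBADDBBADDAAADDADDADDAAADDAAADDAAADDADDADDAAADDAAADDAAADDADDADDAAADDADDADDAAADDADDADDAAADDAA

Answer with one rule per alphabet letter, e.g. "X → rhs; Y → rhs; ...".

A->ADD, B->ACC, C->B, D->A

  step 4 ⇒ step 5: ADDAAACCACCADDAAADDADDADDAAADDADDADDAAADDAAADDAAADDADD ⇒ ADD·A·A·ADD·ADD·ADD·B·B·ADD·B·B·ADD·A·A·ADD·ADD·ADD·A·A·ADD·A·A·ADD·A·A·ADD·ADD·ADD·A·A·ADD·A·A·ADD·A·A·ADD·ADD·ADD·A·A·ADD·ADD·ADD·A·A·ADD·ADD·ADD·A·A·ADD·A·A
    A ↦ ADD
    C ↦ B
    D ↦ A
  step 3 ⇒ step 4: ADDBBADDAAADDAAADDADDADDAA ⇒ ADD·A·A·ACC·ACC·ADD·A·A·ADD·ADD·ADD·A·A·ADD·ADD·ADD·A·A·ADD·A·A·ADD·A·A·ADD·ADD
    B ↦ ACC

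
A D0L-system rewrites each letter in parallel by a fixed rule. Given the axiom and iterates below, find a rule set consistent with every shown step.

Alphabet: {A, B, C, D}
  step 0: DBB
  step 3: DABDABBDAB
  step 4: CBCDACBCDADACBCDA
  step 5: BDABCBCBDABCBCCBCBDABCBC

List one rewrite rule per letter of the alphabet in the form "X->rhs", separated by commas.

  step 4 ⇒ step 5: CBCDACBCDADACBCDA ⇒ B·DA·B·C·BC·B·DA·B·C·BC·C·BC·B·DA·B·C·BC
    A ↦ BC
    B ↦ DA
    C ↦ B
    D ↦ C

A->BC, B->DA, C->B, D->C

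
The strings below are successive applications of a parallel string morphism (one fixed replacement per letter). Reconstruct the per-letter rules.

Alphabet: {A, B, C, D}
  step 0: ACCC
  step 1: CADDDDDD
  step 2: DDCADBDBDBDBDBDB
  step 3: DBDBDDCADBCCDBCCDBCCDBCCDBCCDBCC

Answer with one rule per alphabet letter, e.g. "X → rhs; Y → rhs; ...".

  step 2 ⇒ step 3: DDCADBDBDBDBDBDB ⇒ DB·DB·DD·CA·DB·CC·DB·CC·DB·CC·DB·CC·DB·CC·DB·CC
    A ↦ CA
    B ↦ CC
    C ↦ DD
    D ↦ DB

A->CA, B->CC, C->DD, D->DB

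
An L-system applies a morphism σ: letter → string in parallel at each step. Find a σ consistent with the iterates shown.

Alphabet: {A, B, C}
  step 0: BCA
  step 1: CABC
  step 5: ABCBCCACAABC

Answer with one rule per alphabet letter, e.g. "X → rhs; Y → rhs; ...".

  step 0 ⇒ step 1: BCA ⇒ C·A·BC
    A ↦ BC
    B ↦ C
    C ↦ A

A->BC, B->C, C->A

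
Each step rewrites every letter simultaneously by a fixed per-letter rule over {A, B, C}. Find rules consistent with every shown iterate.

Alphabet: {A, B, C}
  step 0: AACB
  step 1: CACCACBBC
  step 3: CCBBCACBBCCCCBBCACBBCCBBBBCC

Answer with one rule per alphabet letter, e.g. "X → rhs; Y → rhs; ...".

  step 0 ⇒ step 1: AACB ⇒ CAC·CAC·BB·C
    A ↦ CAC
    B ↦ C
    C ↦ BB

A->CAC, B->C, C->BB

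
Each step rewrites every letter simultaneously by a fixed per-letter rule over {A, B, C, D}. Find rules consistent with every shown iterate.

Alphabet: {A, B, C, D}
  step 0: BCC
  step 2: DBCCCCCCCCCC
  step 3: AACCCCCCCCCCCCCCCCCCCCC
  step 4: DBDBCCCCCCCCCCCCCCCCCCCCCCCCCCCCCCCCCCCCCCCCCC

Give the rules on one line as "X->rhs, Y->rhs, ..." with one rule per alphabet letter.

  step 3 ⇒ step 4: AACCCCCCCCCCCCCCCCCCCCC ⇒ DB·DB·CC·CC·CC·CC·CC·CC·CC·CC·CC·CC·CC·CC·CC·CC·CC·CC·CC·CC·CC·CC·CC
    A ↦ DB
    C ↦ CC
  step 2 ⇒ step 3: DBCCCCCCCCCC ⇒ A·AC·CC·CC·CC·CC·CC·CC·CC·CC·CC·CC
    B ↦ AC
  step 2 ⇒ step 3: DBCCCCCCCCCC ⇒ A·AC·CC·CC·CC·CC·CC·CC·CC·CC·CC·CC
    D ↦ A

A->DB, B->AC, C->CC, D->A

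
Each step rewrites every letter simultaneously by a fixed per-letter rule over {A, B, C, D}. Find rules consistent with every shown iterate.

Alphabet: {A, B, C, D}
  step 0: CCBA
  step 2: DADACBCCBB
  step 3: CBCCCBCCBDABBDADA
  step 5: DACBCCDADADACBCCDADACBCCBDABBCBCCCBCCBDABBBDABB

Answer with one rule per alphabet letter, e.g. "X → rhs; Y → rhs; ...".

  step 2 ⇒ step 3: DADACBCCBB ⇒ CB·CC·CB·CC·B·DA·B·B·DA·DA
    A ↦ CC
    B ↦ DA
    C ↦ B
    D ↦ CB

A->CC, B->DA, C->B, D->CB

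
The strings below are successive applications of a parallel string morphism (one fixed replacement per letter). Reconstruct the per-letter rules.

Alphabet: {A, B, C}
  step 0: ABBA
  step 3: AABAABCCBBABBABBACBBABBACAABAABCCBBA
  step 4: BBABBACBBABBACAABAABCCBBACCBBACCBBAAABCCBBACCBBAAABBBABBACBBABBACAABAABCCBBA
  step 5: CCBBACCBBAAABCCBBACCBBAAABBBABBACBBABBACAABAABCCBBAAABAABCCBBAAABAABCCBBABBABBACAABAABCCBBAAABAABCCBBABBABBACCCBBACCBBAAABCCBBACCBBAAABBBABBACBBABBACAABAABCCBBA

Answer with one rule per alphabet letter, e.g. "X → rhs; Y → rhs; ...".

A->BBA, B->C, C->AAB

  step 4 ⇒ step 5: BBABBACBBABBACAABAABCCBBACCBBACCBBAAABCCBBACCBBAAABBBABBACBBABBACAABAABCCBBA ⇒ C·C·BBA·C·C·BBA·AAB·C·C·BBA·C·C·BBA·AAB·BBA·BBA·C·BBA·BBA·C·AAB·AAB·C·C·BBA·AAB·AAB·C·C·BBA·AAB·AAB·C·C·BBA·BBA·BBA·C·AAB·AAB·C·C·BBA·AAB·AAB·C·C·BBA·BBA·BBA·C·C·C·BBA·C·C·BBA·AAB·C·C·BBA·C·C·BBA·AAB·BBA·BBA·C·BBA·BBA·C·AAB·AAB·C·C·BBA
    A ↦ BBA
    B ↦ C
    C ↦ AAB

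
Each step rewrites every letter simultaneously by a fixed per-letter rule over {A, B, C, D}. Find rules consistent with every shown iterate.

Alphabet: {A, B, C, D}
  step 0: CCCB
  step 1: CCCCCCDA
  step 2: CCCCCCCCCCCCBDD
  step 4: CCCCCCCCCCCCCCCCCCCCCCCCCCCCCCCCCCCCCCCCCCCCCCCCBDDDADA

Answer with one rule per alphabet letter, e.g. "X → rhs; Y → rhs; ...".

A->DD, B->DA, C->CC, D->B

  step 1 ⇒ step 2: CCCCCCDA ⇒ CC·CC·CC·CC·CC·CC·B·DD
    A ↦ DD
    C ↦ CC
    D ↦ B
  step 0 ⇒ step 1: CCCB ⇒ CC·CC·CC·DA
    B ↦ DA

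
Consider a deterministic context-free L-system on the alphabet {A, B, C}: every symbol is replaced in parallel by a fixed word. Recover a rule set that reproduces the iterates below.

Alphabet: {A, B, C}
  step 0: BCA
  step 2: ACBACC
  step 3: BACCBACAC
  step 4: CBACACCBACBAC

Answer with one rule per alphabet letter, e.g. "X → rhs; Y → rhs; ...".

  step 3 ⇒ step 4: BACCBACAC ⇒ C·B·AC·AC·C·B·AC·B·AC
    A ↦ B
    B ↦ C
    C ↦ AC

A->B, B->C, C->AC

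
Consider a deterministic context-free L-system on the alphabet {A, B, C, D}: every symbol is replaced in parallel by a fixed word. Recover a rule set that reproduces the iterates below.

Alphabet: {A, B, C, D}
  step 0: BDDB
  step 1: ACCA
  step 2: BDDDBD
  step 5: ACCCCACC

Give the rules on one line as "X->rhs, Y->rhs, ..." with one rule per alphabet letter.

  step 1 ⇒ step 2: ACCA ⇒ BD·D·D·BD
    A ↦ BD
    C ↦ D
  step 0 ⇒ step 1: BDDB ⇒ A·C·C·A
    B ↦ A
  step 0 ⇒ step 1: BDDB ⇒ A·C·C·A
    D ↦ C

A->BD, B->A, C->D, D->C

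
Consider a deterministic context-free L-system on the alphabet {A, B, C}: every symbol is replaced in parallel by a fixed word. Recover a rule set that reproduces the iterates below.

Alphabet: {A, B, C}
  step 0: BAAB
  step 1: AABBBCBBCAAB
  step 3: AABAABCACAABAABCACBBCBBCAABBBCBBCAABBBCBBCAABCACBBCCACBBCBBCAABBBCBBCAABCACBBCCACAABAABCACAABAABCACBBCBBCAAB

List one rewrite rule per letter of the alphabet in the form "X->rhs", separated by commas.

  step 0 ⇒ step 1: BAAB ⇒ AAB·BBC·BBC·AAB
    A ↦ BBC
    B ↦ AAB
    C ↦ CAC  (constrained at step 1)

A->BBC, B->AAB, C->CAC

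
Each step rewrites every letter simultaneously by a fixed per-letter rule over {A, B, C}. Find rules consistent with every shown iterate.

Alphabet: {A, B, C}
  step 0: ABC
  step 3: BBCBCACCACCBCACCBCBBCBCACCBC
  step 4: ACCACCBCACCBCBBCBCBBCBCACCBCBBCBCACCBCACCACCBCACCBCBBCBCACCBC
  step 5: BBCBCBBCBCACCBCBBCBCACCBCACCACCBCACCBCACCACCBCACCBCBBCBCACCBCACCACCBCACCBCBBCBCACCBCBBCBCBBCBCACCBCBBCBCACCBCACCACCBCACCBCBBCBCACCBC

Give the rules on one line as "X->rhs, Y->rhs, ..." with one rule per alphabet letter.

A->B, B->ACC, C->BC

  step 4 ⇒ step 5: ACCACCBCACCBCBBCBCBBCBCACCBCBBCBCACCBCACCACCBCACCBCBBCBCACCBC ⇒ B·BC·BC·B·BC·BC·ACC·BC·B·BC·BC·ACC·BC·ACC·ACC·BC·ACC·BC·ACC·ACC·BC·ACC·BC·B·BC·BC·ACC·BC·ACC·ACC·BC·ACC·BC·B·BC·BC·ACC·BC·B·BC·BC·B·BC·BC·ACC·BC·B·BC·BC·ACC·BC·ACC·ACC·BC·ACC·BC·B·BC·BC·ACC·BC
    A ↦ B
    B ↦ ACC
    C ↦ BC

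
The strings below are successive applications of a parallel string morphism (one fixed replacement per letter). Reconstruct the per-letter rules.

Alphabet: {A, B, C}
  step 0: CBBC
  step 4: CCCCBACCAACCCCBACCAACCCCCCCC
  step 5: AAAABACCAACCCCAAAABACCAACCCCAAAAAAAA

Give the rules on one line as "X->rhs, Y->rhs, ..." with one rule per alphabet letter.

A->CC, B->BA, C->A

  step 4 ⇒ step 5: CCCCBACCAACCCCBACCAACCCCCCCC ⇒ A·A·A·A·BA·CC·A·A·CC·CC·A·A·A·A·BA·CC·A·A·CC·CC·A·A·A·A·A·A·A·A
    A ↦ CC
    B ↦ BA
    C ↦ A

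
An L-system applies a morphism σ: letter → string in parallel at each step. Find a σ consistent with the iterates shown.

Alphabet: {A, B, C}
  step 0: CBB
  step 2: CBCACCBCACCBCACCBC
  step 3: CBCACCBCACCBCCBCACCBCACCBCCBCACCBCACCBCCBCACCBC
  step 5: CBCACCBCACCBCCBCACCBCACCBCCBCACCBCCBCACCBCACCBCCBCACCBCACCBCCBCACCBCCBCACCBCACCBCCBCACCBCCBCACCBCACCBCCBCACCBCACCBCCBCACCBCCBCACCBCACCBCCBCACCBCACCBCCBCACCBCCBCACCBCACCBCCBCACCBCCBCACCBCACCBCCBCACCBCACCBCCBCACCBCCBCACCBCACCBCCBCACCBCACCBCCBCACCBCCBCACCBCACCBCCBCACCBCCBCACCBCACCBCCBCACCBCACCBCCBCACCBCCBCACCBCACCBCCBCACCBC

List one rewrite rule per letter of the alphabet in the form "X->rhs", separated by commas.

A->AC, B->AC, C->CBC

  step 2 ⇒ step 3: CBCACCBCACCBCACCBC ⇒ CBC·AC·CBC·AC·CBC·CBC·AC·CBC·AC·CBC·CBC·AC·CBC·AC·CBC·CBC·AC·CBC
    A ↦ AC
    B ↦ AC
    C ↦ CBC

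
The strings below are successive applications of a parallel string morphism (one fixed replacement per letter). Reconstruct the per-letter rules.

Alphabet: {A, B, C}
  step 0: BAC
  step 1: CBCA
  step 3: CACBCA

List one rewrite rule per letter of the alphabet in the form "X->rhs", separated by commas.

A->C, B->CB, C->A

  step 0 ⇒ step 1: BAC ⇒ CB·C·A
    A ↦ C
    B ↦ CB
    C ↦ A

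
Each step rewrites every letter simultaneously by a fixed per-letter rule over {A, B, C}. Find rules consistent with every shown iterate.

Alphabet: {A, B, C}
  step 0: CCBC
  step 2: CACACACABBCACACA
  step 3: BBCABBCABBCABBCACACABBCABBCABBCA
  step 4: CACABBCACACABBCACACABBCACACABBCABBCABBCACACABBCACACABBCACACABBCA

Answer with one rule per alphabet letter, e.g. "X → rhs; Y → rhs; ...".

  step 3 ⇒ step 4: BBCABBCABBCABBCACACABBCABBCABBCA ⇒ CA·CA·BB·CA·CA·CA·BB·CA·CA·CA·BB·CA·CA·CA·BB·CA·BB·CA·BB·CA·CA·CA·BB·CA·CA·CA·BB·CA·CA·CA·BB·CA
    A ↦ CA
    B ↦ CA
    C ↦ BB

A->CA, B->CA, C->BB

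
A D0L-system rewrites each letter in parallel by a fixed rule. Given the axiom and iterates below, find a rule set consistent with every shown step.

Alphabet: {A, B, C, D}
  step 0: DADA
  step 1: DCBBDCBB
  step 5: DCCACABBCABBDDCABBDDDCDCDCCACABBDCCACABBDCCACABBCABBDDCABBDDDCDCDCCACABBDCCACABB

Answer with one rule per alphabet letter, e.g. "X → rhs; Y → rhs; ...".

  step 0 ⇒ step 1: DADA ⇒ DC·BB·DC·BB
    A ↦ BB
    D ↦ DC
    B ↦ D  (constrained at step 1)
    C ↦ CA  (constrained at step 1)

A->BB, B->D, C->CA, D->DC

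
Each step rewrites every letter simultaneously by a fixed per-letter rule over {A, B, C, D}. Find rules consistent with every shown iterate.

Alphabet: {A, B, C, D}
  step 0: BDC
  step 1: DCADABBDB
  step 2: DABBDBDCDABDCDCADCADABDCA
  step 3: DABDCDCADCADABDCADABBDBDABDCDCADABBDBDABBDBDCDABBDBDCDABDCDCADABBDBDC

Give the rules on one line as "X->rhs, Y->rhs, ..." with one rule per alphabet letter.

A->DC, B->DCA, C->BDB, D->DAB

  step 2 ⇒ step 3: DABBDBDCDABDCDCADCADABDCA ⇒ DAB·DC·DCA·DCA·DAB·DCA·DAB·BDB·DAB·DC·DCA·DAB·BDB·DAB·BDB·DC·DAB·BDB·DC·DAB·DC·DCA·DAB·BDB·DC
    A ↦ DC
    B ↦ DCA
    C ↦ BDB
    D ↦ DAB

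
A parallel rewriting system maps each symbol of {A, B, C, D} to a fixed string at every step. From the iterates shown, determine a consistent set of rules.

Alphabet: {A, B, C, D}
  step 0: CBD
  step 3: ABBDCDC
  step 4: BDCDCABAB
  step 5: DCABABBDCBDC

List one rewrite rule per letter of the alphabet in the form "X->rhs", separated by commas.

A->B, B->DC, C->B, D->A

  step 4 ⇒ step 5: BDCDCABAB ⇒ DC·A·B·A·B·B·DC·B·DC
    A ↦ B
    B ↦ DC
    C ↦ B
    D ↦ A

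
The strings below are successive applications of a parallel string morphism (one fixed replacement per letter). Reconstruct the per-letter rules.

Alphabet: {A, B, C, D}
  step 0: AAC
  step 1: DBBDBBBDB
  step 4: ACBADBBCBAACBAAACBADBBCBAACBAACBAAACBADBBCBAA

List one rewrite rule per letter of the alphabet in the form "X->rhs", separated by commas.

A->DBB, B->A, C->BDB, D->CB

  step 0 ⇒ step 1: AAC ⇒ DBB·DBB·BDB
    A ↦ DBB
    C ↦ BDB
    B ↦ A  (constrained at step 1)
    D ↦ CB  (constrained at step 1)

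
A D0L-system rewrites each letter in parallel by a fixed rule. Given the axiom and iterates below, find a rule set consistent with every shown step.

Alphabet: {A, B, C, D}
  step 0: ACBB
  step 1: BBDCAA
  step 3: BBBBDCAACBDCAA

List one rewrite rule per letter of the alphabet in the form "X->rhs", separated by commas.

A->B, B->A, C->BDC, D->AC

  step 0 ⇒ step 1: ACBB ⇒ B·BDC·A·A
    A ↦ B
    B ↦ A
    C ↦ BDC
    D ↦ AC  (constrained at step 1)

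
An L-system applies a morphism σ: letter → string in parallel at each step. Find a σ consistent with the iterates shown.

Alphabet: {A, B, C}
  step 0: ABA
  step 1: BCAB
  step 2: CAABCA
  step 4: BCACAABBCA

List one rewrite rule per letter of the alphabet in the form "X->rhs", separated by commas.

A->B, B->CA, C->A

  step 1 ⇒ step 2: BCAB ⇒ CA·A·B·CA
    A ↦ B
    B ↦ CA
    C ↦ A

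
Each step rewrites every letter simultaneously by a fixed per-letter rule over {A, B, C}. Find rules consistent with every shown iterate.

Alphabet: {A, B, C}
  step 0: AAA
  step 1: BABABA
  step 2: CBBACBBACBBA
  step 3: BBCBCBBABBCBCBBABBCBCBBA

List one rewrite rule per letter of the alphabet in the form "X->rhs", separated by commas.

A->BA, B->CB, C->BB

  step 2 ⇒ step 3: CBBACBBACBBA ⇒ BB·CB·CB·BA·BB·CB·CB·BA·BB·CB·CB·BA
    A ↦ BA
    B ↦ CB
    C ↦ BB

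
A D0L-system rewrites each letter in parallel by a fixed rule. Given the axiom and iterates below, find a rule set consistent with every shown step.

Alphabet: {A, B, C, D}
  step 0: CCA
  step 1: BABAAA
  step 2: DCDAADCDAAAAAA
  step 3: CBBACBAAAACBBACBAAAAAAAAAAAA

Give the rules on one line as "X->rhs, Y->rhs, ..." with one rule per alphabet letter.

  step 2 ⇒ step 3: DCDAADCDAAAAAA ⇒ CB·BA·CB·AA·AA·CB·BA·CB·AA·AA·AA·AA·AA·AA
    A ↦ AA
    C ↦ BA
    D ↦ CB
  step 1 ⇒ step 2: BABAAA ⇒ DCD·AA·DCD·AA·AA·AA
    B ↦ DCD

A->AA, B->DCD, C->BA, D->CB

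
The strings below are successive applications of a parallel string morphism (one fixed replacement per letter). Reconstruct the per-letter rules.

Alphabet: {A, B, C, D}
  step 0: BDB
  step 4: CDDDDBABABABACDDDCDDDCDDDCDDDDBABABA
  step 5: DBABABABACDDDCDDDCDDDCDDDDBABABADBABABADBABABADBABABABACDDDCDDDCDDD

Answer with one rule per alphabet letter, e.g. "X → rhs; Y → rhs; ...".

  step 4 ⇒ step 5: CDDDDBABABABACDDDCDDDCDDDCDDDDBABABA ⇒ D·BA·BA·BA·BA·CD·DD·CD·DD·CD·DD·CD·DD·D·BA·BA·BA·D·BA·BA·BA·D·BA·BA·BA·D·BA·BA·BA·BA·CD·DD·CD·DD·CD·DD
    A ↦ DD
    B ↦ CD
    C ↦ D
    D ↦ BA

A->DD, B->CD, C->D, D->BA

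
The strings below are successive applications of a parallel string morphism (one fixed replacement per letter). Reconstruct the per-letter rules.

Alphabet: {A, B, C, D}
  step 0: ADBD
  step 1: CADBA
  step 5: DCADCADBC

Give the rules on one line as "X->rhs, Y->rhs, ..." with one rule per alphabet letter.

  step 0 ⇒ step 1: ADBD ⇒ C·A·DB·A
    A ↦ C
    B ↦ DB
    D ↦ A
    C ↦ D  (constrained at step 1)

A->C, B->DB, C->D, D->A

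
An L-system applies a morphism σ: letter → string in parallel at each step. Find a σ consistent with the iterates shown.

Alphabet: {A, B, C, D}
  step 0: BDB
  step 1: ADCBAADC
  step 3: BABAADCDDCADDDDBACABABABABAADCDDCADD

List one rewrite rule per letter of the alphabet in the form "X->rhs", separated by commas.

  step 0 ⇒ step 1: BDB ⇒ ADC·BA·ADC
    B ↦ ADC
    D ↦ BA
    A ↦ DD  (constrained at step 1)
    C ↦ CA  (constrained at step 1)

A->DD, B->ADC, C->CA, D->BA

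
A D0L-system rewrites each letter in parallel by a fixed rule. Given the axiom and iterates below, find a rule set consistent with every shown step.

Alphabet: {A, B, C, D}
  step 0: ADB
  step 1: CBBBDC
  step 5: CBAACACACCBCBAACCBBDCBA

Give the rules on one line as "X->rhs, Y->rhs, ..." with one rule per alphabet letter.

A->CB, B->C, C->A, D->BBD

  step 0 ⇒ step 1: ADB ⇒ CB·BBD·C
    A ↦ CB
    B ↦ C
    D ↦ BBD
    C ↦ A  (constrained at step 1)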